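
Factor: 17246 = 2^1*8623^1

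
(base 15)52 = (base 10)77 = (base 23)38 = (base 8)115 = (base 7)140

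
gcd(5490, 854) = 122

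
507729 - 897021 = -389292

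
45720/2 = 22860 = 22860.00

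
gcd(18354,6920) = 2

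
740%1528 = 740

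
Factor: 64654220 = 2^2*5^1*31^1*104281^1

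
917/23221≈0.0395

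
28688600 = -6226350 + 34914950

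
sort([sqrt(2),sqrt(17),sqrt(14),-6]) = [-6,sqrt(2),sqrt(14),sqrt(17)]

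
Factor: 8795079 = 3^2 * 107^1 * 9133^1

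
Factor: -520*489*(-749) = 2^3*3^1*5^1*7^1*13^1*107^1*163^1 = 190455720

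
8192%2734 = 2724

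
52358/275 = 190 + 108/275 ≈ 190.39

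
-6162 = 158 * (-39)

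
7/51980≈0.000135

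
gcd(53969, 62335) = 1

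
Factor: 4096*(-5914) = -1*2^13*2957^1 = -24223744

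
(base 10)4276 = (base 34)3nq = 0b1000010110100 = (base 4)1002310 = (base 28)5ck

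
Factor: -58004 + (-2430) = -1 * 2^1 * 11^1 * 41^1 * 67^1 = -60434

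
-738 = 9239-9977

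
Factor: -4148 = -1 * 2^2 * 17^1 * 61^1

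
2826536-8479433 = -5652897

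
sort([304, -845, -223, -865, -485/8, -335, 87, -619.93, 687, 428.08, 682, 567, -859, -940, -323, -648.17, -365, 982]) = [-940, -865, -859, -845, -648.17, -619.93, -365, -335, -323, -223, -485/8, 87, 304, 428.08, 567, 682, 687, 982]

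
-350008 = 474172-824180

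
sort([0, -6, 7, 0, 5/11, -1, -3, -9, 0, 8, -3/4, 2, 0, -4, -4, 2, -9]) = [-9, -9, -6, -4, -4, -3, -1, -3/4, 0, 0, 0, 0, 5/11, 2, 2, 7, 8]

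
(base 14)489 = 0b1110001001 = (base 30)105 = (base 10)905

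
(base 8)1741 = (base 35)sd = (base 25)1ei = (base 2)1111100001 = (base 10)993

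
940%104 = 4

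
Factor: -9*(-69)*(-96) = -1*2^5*3^4*23^1 = -59616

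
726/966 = 121/161 ≈ 0.752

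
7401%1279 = 1006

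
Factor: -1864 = -1 * 2^3 * 233^1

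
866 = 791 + 75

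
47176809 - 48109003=-932194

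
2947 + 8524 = 11471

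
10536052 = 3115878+7420174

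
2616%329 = 313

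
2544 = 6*424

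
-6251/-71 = 88 + 3/71 ≈ 88.04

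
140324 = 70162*2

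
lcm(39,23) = 897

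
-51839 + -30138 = -81977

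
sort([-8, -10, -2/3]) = [-10, -8, -2/3]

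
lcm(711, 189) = 14931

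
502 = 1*502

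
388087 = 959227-571140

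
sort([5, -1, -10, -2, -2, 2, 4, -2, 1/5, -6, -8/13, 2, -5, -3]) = [-10, -6, -5, -3, -2, -2, -2, -1, -8/13, 1/5, 2, 2, 4, 5]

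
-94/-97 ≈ 0.969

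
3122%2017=1105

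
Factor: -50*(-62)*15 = 2^2*3^1*5^3*31^1 = 46500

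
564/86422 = 282/43211 ≈ 0.00653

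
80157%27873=24411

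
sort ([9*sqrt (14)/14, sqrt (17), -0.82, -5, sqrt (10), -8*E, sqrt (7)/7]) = [-8*E, -5, -0.82, sqrt (7)/7, 9*sqrt (14)/14, sqrt (10), sqrt (17)]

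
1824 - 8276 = -6452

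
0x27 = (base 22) 1h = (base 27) 1c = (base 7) 54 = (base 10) 39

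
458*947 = 433726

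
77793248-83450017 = -5656769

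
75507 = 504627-429120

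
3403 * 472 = 1606216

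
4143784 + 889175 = 5032959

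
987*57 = 56259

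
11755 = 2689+9066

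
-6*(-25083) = 150498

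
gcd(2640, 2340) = 60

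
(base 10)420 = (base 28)f0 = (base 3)120120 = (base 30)e0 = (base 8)644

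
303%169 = 134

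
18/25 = 0.72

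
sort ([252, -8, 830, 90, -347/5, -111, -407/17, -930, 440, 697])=[-930, -111, -347/5, -407/17, -8, 90, 252, 440, 697, 830]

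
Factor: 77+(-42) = 5^1*7^1 = 35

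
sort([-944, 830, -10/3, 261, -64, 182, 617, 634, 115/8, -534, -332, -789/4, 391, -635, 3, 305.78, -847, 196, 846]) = [-944, -847, -635, -534, -332, -789/4, -64, -10/3, 3, 115/8, 182, 196, 261, 305.78, 391, 617, 634, 830, 846]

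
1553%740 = 73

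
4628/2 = 2314 = 2314.00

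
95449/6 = 15908 + 1/6 ≈ 15908.17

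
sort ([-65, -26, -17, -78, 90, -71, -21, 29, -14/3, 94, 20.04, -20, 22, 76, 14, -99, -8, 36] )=[-99, -78, -71, -65, -26, -21, -20, -17, -8, -14/3, 14, 20.04, 22, 29, 36, 76, 90, 94] 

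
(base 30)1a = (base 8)50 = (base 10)40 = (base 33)17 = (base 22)1i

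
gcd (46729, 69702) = 1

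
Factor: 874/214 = 19^1 * 23^1 * 107^(-1) = 437/107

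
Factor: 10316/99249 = 2^2*3^(-1)*2579^1*33083^(-1) 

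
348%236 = 112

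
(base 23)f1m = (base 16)1f2c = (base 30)8q0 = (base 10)7980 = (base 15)2570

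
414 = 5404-4990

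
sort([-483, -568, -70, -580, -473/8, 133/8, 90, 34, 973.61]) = [-580, -568, -483, -70, -473/8, 133/8, 34, 90, 973.61]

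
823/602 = 1+221/602 ≈ 1.37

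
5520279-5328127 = 192152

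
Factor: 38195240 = 2^3 * 5^1 * 89^1 * 10729^1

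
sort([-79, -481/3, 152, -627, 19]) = [-627, -481/3, -79, 19, 152]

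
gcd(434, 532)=14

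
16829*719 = 12100051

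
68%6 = 2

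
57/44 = 1+13/44 ≈ 1.30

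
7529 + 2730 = 10259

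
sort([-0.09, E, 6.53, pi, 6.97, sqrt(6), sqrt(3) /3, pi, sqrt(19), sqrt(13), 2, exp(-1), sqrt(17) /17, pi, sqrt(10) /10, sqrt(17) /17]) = [-0.09, sqrt(17) /17, sqrt(17) /17, sqrt(10) /10, exp(-1), sqrt(3) /3, 2, sqrt(6), E, pi, pi, pi, sqrt(13), sqrt(19), 6.53, 6.97]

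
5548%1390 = 1378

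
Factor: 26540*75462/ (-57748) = -1*2^1*3^1*5^1*1327^1*12577^1*14437^ (-1) = -500690370/14437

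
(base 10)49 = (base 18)2d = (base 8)61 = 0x31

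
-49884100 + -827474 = -50711574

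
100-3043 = -2943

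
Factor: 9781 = 9781^1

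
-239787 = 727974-967761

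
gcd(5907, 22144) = 1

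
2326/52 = 1163/26≈44.73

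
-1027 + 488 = -539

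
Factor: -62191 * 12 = -1 * 2^2 * 3^1 * 62191^1 = -746292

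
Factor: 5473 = 13^1 * 421^1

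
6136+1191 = 7327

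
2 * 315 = 630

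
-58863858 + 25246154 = -33617704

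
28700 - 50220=-21520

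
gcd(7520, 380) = 20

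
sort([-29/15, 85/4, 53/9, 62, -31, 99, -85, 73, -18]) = [-85, -31, -18, -29/15, 53/9, 85/4, 62, 73, 99]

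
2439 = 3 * 813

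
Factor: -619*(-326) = 2^1*163^1*619^1 = 201794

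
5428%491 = 27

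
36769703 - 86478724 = -49709021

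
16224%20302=16224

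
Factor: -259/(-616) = 2^(-3) * 11^(-1) * 37^1 = 37/88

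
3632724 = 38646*94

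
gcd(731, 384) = 1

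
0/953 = 0 = 0.00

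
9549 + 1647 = 11196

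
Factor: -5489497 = -1 * 13^1 * 29^1 * 14561^1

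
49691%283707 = 49691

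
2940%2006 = 934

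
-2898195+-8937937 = -11836132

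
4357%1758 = 841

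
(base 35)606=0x1cbc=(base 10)7356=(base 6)54020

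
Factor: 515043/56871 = 71^(-1)*643^1 = 643/71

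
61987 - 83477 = -21490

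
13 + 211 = 224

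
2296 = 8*287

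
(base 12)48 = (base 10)56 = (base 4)320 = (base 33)1n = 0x38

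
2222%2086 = 136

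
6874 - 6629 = 245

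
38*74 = 2812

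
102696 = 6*17116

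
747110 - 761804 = -14694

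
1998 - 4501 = -2503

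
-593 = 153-746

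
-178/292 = -89/146 ≈ -0.610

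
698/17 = 41 + 1/17 ≈ 41.06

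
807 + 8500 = 9307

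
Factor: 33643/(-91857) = -1 * 3^(-1) * 17^1 * 67^(-1) * 457^(-1) * 1979^1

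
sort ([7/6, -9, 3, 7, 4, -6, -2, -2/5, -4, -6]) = [-9, -6, -6, -4, -2, -2/5, 7/6, 3, 4, 7]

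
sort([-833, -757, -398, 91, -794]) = [-833, -794, -757, -398, 91]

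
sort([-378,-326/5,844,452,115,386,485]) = [-378,-326/5,115,386,452,485,844]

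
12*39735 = 476820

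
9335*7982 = 74511970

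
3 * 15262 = 45786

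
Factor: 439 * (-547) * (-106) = 2^1 * 53^1 * 439^1 * 547^1 = 25454098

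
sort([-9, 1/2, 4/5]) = [-9, 1/2, 4/5]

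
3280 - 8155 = -4875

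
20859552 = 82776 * 252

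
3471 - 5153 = -1682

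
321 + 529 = 850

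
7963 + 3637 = 11600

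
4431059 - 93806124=-89375065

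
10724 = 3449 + 7275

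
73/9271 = 1/127 ≈ 0.00787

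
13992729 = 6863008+7129721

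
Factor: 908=2^2*227^1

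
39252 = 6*6542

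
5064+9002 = 14066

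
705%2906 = 705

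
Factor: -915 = -1 * 3^1 * 5^1 * 61^1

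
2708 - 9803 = -7095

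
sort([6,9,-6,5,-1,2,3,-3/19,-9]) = [-9,-6,-1,-3/19,2,3,5,6,9]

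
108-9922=-9814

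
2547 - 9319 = -6772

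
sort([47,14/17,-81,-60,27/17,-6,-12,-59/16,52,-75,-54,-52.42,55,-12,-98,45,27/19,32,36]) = [-98,-81,-75,-60,-54,-52.42,-12,-12,-6,-59/16,14/17,27/19,27/17,32,36,45,47,52,55]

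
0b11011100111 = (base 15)7cc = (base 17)61g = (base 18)583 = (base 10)1767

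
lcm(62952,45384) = 1951512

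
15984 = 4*3996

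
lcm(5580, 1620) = 50220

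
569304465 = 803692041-234387576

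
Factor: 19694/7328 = 2^(-4)*43^1 = 43/16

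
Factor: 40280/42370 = 2^2 * 53^1 * 223^(-1) = 212/223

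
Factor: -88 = -1 * 2^3 * 11^1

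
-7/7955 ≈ -0.000880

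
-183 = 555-738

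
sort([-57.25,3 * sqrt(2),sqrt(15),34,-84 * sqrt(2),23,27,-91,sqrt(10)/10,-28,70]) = [-84 * sqrt(2),-91,-57.25,-28,sqrt(10)/10,sqrt(15),3 * sqrt(2),23,27,34,70]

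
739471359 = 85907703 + 653563656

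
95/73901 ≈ 0.00129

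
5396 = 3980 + 1416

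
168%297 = 168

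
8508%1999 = 512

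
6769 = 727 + 6042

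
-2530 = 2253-4783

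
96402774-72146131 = 24256643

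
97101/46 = 2110 + 41/46 ≈ 2110.89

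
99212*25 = 2480300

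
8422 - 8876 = -454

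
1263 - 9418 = -8155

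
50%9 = 5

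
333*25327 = 8433891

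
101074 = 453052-351978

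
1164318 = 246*4733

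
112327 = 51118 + 61209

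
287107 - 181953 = 105154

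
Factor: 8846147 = 199^1 * 44453^1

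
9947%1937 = 262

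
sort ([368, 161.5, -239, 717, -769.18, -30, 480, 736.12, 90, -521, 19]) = [-769.18, -521, -239, -30, 19, 90, 161.5, 368, 480, 717, 736.12]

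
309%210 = 99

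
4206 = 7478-3272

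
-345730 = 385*(-898)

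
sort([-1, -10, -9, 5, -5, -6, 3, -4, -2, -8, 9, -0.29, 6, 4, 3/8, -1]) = [-10, -9, -8, -6, -5, -4, -2, -1, -1, -0.29, 3/8, 3, 4, 5, 6, 9]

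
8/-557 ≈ -0.0144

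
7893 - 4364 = 3529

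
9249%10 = 9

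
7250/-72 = -100-25/36 ≈ -100.69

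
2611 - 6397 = -3786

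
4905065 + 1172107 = 6077172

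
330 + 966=1296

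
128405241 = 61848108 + 66557133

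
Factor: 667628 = 2^2*13^1*37^1*347^1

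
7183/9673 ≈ 0.743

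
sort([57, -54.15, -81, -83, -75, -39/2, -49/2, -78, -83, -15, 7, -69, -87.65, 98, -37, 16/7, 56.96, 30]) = [-87.65, -83, -83, -81, -78, -75, -69, -54.15, -37, -49/2, -39/2, -15, 16/7, 7, 30, 56.96, 57, 98]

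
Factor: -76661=-1 * 13^1 * 5897^1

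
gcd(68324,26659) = 1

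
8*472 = 3776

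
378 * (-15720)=-5942160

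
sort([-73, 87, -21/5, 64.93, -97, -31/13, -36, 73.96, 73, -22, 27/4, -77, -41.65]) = [-97, -77, -73, -41.65, -36, -22, -21/5, -31/13, 27/4, 64.93, 73, 73.96, 87]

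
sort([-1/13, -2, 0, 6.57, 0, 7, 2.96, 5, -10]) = [-10, -2, -1/13, 0, 0, 2.96, 5, 6.57, 7]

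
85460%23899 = 13763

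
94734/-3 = -31578 = -31578.00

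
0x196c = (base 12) 3924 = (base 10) 6508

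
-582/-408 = 97/68 ≈ 1.43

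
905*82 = 74210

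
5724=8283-2559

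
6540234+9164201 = 15704435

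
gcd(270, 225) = 45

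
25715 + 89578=115293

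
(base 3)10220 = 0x69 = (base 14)77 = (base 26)41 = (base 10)105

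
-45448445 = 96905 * (-469)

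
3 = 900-897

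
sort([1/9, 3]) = [1/9, 3]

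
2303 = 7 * 329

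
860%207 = 32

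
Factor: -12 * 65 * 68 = -1 * 2^4 * 3^1 * 5^1 * 13^1 * 17^1 = -53040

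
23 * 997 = 22931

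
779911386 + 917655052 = 1697566438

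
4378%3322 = 1056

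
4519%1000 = 519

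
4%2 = 0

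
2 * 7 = 14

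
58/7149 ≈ 0.00811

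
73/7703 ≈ 0.00948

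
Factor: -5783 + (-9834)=-1 * 7^1 * 23^1 * 97^1=-15617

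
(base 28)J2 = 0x216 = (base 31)H7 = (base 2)1000010110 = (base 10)534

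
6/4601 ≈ 0.00130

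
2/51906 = 1/25953 ≈ 0.0000385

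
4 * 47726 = 190904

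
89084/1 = 89084 = 89084.00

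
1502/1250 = 751/625 ≈ 1.20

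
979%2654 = 979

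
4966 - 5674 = -708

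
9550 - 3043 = 6507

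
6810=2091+4719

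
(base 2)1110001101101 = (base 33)6mh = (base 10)7277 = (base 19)1130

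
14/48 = 7/24 ≈ 0.292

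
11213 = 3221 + 7992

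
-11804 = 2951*(-4)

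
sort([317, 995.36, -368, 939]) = [-368, 317, 939, 995.36]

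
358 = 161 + 197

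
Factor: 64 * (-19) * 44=-1 * 2^8 * 11^1 * 19^1=-53504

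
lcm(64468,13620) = 967020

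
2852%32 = 4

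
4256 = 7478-3222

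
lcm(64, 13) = 832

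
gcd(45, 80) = 5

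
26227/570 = 46 + 7/570 ≈ 46.01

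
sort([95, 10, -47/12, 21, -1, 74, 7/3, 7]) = [-47/12, -1, 7/3, 7, 10, 21, 74, 95]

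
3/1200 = 1/400 = 0.0025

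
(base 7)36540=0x253e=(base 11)7188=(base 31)9sh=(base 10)9534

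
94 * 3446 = 323924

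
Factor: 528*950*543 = 2^5*3^2*5^2*11^1*19^1*181^1 = 272368800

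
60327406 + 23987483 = 84314889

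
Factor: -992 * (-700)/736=2^2 * 5^2 * 7^1 * 23^(-1) * 31^1=21700/23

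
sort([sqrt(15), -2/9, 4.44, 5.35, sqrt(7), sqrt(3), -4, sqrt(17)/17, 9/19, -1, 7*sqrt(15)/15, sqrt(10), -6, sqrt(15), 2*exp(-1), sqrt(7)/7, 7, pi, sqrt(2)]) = [-6, -4, -1, -2/9, sqrt(17)/17, sqrt(7)/7, 9/19, 2*exp(-1), sqrt(2), sqrt(3), 7*sqrt(15)/15, sqrt(7), pi, sqrt(10), sqrt(15), sqrt(15), 4.44, 5.35, 7]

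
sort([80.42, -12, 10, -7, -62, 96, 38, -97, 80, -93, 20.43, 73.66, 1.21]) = [-97, -93, -62, -12, -7, 1.21, 10, 20.43, 38, 73.66, 80, 80.42, 96]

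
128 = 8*16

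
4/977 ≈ 0.00409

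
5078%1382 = 932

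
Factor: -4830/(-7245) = 2^1*3^(-1) = 2/3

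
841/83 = 10 + 11/83≈10.13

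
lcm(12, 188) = 564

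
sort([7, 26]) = [7, 26]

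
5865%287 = 125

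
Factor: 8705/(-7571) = -1 * 5^1 * 67^(-1) * 113^(-1) * 1741^1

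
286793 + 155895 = 442688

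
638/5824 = 319/2912 ≈ 0.110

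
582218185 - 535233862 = 46984323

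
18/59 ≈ 0.305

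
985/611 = 1 + 374/611 ≈ 1.61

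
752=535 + 217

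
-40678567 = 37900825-78579392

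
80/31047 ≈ 0.00258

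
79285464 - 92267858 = -12982394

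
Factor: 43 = 43^1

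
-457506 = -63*7262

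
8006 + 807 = 8813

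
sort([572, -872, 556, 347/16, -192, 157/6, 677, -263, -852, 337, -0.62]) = [-872, -852, -263, -192, -0.62, 347/16, 157/6, 337, 556, 572, 677]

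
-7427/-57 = 130 + 17/57 ≈ 130.30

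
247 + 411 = 658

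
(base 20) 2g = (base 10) 56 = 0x38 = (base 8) 70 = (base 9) 62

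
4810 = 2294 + 2516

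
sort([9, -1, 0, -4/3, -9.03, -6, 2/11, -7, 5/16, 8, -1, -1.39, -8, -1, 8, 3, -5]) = [-9.03, -8, -7, -6, -5, -1.39, -4/3, -1, -1, -1, 0, 2/11, 5/16, 3, 8, 8, 9]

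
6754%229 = 113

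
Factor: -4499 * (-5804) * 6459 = 2^2 * 3^1 * 11^1 * 409^1 * 1451^1 * 2153^1 = 168658673964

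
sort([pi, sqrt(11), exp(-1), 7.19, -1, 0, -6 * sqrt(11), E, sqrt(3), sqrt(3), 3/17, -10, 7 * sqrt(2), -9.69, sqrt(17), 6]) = [-6 * sqrt(11), -10, -9.69, -1, 0, 3/17, exp(-1), sqrt(3), sqrt(3), E, pi, sqrt(11), sqrt(17), 6, 7.19, 7 * sqrt(2)]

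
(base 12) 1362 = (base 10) 2234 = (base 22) 4dc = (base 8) 4272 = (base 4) 202322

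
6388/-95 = -67 - 23/95 ≈ -67.24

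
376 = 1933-1557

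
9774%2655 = 1809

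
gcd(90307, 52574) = 97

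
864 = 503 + 361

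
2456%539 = 300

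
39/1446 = 13/482 ≈ 0.0270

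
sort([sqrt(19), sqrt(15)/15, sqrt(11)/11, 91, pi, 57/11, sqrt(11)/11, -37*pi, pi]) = [-37*pi, sqrt(15)/15, sqrt(11)/11, sqrt(11)/11, pi, pi, sqrt(19), 57/11, 91]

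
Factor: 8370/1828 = 2^(-1) * 3^3 * 5^1 * 31^1 * 457^(-1) = 4185/914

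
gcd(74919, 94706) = 1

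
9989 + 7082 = 17071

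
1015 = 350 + 665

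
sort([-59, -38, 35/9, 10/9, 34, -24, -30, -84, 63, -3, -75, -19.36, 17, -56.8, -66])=[-84, -75, -66, -59, -56.8, -38, -30, -24, -19.36, -3, 10/9, 35/9, 17, 34, 63]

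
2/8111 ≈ 0.000247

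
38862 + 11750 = 50612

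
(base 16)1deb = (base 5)221114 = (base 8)16753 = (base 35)68t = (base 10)7659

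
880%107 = 24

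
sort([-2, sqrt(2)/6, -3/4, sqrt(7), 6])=[-2, -3/4, sqrt(2)/6, sqrt(7), 6]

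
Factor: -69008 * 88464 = -1 * 2^8 * 3^1 * 19^2 * 97^1 * 227^1 = -6104723712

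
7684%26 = 14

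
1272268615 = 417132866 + 855135749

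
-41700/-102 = 408 + 14/17 ≈ 408.82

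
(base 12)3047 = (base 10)5239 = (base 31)5e0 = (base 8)12167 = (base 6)40131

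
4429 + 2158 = 6587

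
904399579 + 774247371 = 1678646950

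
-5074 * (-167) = 847358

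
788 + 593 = 1381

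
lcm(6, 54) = 54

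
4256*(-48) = -204288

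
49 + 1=50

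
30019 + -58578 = -28559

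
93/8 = 11 + 5/8 ≈ 11.63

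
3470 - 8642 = -5172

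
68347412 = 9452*7231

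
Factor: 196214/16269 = 2^1*3^(-1)*11^(-1)*199^1 = 398/33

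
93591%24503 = 20082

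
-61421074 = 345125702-406546776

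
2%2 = 0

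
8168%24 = 8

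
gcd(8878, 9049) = 1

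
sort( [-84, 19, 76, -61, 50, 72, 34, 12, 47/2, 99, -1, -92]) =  [-92, -84, -61, -1, 12, 19, 47/2, 34, 50, 72, 76, 99]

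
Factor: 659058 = 2^1 * 3^1 * 109843^1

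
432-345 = 87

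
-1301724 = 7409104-8710828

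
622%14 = 6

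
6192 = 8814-2622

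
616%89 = 82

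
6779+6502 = 13281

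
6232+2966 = 9198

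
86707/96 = 903 + 19/96 ≈ 903.20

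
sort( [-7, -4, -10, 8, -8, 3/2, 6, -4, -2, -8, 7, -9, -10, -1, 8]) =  [-10, -10, -9, -8, -8, -7, -4, -4, -2, -1, 3/2, 6, 7, 8, 8]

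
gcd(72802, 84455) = 1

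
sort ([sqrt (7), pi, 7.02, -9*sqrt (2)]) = [-9*sqrt (2), sqrt (7), pi, 7.02]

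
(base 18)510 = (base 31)1lq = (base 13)990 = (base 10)1638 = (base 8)3146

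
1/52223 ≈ 0.0000191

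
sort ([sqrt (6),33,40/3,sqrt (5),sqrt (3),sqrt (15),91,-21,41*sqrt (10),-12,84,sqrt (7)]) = [-21,-12,sqrt (3),sqrt (5),sqrt (6),sqrt (7),sqrt (15),40/3,33,84,91,41*sqrt (10)]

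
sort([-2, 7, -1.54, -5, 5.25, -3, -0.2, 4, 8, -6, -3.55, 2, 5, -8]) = [-8, -6, -5, -3.55, -3, -2, -1.54, -0.2, 2, 4, 5, 5.25, 7, 8]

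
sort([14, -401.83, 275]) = [-401.83, 14, 275]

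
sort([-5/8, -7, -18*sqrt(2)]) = [-18*sqrt(2), -7, -5/8]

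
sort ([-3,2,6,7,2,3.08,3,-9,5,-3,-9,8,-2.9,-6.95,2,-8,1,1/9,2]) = [-9,-9,-8,-6.95,-3,-3,-2.9,1/9,1,2,2,2,2,3,3.08,5,6,7,8]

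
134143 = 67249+66894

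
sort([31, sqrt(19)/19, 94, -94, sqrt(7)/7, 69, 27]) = [-94, sqrt(19)/19, sqrt(7)/7, 27, 31, 69, 94]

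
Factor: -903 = -1*3^1*7^1*43^1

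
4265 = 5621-1356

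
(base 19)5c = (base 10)107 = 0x6b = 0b1101011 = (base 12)8b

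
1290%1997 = 1290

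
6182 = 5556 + 626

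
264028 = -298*(-886)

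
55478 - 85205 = -29727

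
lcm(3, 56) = 168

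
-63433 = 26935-90368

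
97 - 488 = -391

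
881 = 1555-674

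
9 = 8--1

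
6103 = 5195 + 908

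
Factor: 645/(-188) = -1*2^(-2)*3^1*5^1*43^1*47^(-1)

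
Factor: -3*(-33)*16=2^4*3^2*11^1=1584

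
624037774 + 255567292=879605066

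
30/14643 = 10/4881 ≈ 0.00205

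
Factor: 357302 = 2^1 * 11^1 * 109^1 * 149^1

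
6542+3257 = 9799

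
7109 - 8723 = -1614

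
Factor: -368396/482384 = -1 * 2^(-2) * 73^(-1) * 223^1 = -223/292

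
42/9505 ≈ 0.00442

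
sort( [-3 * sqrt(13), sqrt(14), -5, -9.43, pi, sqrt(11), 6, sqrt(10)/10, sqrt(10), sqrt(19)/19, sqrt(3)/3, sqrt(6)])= [-3 * sqrt(13), -9.43, -5, sqrt(19)/19, sqrt(10)/10, sqrt(3)/3, sqrt(6), pi, sqrt(10), sqrt(11), sqrt(14), 6]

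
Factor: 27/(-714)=-1*2^(-1)*3^2*7^(-1)*17^(-1)=-9/238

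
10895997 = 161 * 67677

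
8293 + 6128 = 14421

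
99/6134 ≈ 0.0161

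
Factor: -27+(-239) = -1*2^1*7^1*19^1 = -266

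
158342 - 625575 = -467233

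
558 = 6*93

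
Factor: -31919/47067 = -1 * 3^(-1) * 29^(-1) * 59^1 = -59/87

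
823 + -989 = -166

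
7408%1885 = 1753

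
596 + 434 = 1030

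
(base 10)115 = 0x73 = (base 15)7a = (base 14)83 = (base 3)11021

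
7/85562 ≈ 0.0000818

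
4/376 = 1/94≈0.0106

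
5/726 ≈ 0.00689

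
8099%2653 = 140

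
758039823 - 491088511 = 266951312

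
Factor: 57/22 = 2^ (-1)*3^1*11^ (-1)*19^1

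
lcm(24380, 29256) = 146280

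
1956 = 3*652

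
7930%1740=970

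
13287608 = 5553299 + 7734309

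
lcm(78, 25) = 1950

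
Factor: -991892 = -1 * 2^2 * 11^1 * 22543^1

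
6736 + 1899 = 8635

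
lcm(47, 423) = 423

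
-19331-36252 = -55583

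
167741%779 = 256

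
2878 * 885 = 2547030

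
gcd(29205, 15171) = 3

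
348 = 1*348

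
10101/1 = 10101 = 10101.00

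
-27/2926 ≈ -0.00923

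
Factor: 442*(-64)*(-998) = 2^8*13^1*17^1*499^1 = 28231424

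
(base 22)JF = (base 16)1B1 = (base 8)661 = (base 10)433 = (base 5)3213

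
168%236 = 168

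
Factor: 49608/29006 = 2^2*3^2*13^1*53^1*14503^(-1) = 24804/14503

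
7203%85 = 63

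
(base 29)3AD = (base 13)1395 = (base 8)5412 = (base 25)4D1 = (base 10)2826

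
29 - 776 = -747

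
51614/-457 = -112-430/457 ≈ -112.94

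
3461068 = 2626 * 1318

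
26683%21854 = 4829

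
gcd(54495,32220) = 45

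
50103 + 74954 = 125057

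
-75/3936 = -25/1312 ≈ -0.0191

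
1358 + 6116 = 7474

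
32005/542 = 59 + 27/542 ≈ 59.05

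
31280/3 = 10426 + 2/3 ≈ 10426.67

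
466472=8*58309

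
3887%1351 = 1185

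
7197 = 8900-1703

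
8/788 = 2/197 ≈ 0.0102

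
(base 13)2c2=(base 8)760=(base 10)496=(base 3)200101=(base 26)j2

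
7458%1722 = 570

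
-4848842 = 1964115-6812957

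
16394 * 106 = 1737764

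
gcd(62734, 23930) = 2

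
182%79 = 24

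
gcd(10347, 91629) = 3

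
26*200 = 5200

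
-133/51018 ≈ -0.00261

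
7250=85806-78556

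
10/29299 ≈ 0.000341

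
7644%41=18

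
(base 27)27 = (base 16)3d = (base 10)61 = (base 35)1q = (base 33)1s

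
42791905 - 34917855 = 7874050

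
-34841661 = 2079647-36921308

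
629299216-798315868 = -169016652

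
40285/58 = 694+33/58 ≈ 694.57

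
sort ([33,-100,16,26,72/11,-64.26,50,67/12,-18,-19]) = [-100,-64.26,-19,-18,67/12,72/11,16,26,33,50]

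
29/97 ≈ 0.299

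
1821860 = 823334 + 998526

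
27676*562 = 15553912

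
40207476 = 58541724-18334248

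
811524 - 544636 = 266888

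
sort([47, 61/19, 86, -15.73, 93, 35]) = [-15.73, 61/19, 35, 47, 86, 93]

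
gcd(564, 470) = 94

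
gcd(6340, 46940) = 20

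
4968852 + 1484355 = 6453207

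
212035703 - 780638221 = -568602518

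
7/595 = 1/85 ≈ 0.0118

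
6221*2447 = 15222787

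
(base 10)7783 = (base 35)6cd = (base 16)1e67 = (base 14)2b9d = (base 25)cb8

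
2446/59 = 41 + 27/59 ≈ 41.46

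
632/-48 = -79/6 ≈ -13.17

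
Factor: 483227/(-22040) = -1*2^(-3)*5^(-1)*877^1 = -877/40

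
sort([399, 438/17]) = [438/17, 399]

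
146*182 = 26572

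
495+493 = 988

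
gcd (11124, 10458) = 18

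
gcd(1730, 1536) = 2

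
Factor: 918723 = 3^1*13^1*23557^1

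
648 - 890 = -242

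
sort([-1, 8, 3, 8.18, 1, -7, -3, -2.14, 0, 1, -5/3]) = [-7, -3, -2.14, -5/3, -1, 0, 1, 1, 3, 8, 8.18]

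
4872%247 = 179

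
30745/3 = 10248+1/3 ≈ 10248.33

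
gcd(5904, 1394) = 82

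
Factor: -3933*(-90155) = 3^2*5^1*13^1*19^2*23^1*73^1 = 354579615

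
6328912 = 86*73592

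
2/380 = 1/190 ≈ 0.00526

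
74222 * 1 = 74222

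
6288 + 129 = 6417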